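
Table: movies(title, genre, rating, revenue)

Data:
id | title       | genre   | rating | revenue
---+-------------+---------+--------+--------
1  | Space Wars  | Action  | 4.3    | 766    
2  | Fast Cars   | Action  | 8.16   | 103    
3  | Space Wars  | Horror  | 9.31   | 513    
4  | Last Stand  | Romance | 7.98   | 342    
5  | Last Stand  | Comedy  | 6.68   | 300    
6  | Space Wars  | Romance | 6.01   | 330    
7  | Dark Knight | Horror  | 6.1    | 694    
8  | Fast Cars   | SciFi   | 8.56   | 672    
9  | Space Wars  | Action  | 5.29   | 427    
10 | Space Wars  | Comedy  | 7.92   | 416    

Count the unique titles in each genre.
SELECT genre, COUNT(DISTINCT title)
FROM movies
GROUP BY genre

Result:
  Action: 2 distinct
  Comedy: 2 distinct
  Horror: 2 distinct
  Romance: 2 distinct
  SciFi: 1 distinct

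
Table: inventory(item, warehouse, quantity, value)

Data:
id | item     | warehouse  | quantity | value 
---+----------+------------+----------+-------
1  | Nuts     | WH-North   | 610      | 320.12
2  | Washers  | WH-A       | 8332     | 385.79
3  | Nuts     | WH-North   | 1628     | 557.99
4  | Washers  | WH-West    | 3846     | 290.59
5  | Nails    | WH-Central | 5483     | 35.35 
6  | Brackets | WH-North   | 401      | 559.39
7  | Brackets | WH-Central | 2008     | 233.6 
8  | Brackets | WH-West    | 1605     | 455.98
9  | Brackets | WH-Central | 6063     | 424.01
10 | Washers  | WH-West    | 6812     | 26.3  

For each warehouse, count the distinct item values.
SELECT warehouse, COUNT(DISTINCT item)
FROM inventory
GROUP BY warehouse

Result:
  WH-A: 1 distinct
  WH-Central: 2 distinct
  WH-North: 2 distinct
  WH-West: 2 distinct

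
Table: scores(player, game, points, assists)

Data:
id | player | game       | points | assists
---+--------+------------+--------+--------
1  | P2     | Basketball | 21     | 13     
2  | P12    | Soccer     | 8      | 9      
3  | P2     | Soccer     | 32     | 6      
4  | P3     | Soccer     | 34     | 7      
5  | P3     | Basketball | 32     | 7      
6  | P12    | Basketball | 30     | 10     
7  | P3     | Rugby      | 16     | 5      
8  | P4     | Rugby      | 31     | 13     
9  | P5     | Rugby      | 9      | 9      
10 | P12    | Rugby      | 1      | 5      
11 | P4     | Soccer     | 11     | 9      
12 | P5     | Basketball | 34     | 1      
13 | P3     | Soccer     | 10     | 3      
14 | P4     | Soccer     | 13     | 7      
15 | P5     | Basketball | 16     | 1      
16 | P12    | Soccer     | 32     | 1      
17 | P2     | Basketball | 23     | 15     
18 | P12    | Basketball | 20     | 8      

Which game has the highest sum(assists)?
SELECT game, SUM(assists) as val
FROM scores
GROUP BY game
ORDER BY val DESC
LIMIT 1

Result: Basketball with sum(assists) = 55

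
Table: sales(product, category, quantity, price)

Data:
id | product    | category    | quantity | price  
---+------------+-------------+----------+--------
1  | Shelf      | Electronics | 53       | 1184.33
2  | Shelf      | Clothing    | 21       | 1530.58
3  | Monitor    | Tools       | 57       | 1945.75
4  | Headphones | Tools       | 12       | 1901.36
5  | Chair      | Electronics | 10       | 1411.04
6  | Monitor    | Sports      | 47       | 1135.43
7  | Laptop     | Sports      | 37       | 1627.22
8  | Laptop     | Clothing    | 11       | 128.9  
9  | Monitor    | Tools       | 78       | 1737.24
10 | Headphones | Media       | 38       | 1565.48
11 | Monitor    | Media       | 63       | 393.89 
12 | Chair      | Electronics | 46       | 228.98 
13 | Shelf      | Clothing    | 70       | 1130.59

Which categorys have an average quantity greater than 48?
SELECT category, AVG(quantity)
FROM sales
GROUP BY category
HAVING AVG(quantity) > 48

Result:
  Media: avg=50.50
  Tools: avg=49.00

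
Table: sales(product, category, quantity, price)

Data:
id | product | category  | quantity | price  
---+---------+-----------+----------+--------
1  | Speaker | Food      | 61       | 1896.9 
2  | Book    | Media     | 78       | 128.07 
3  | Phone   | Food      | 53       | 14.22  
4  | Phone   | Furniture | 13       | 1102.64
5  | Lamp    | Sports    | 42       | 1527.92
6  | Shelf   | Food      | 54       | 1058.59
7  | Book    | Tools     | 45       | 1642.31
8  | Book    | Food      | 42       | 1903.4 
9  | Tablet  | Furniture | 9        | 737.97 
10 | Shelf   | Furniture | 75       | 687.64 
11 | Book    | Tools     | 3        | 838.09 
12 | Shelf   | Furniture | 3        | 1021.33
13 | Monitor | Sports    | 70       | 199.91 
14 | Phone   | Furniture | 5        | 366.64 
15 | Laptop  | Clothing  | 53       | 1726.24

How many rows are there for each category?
SELECT category, COUNT(*) as count
FROM sales
GROUP BY category

Result:
  Clothing: 1
  Food: 4
  Furniture: 5
  Media: 1
  Sports: 2
  Tools: 2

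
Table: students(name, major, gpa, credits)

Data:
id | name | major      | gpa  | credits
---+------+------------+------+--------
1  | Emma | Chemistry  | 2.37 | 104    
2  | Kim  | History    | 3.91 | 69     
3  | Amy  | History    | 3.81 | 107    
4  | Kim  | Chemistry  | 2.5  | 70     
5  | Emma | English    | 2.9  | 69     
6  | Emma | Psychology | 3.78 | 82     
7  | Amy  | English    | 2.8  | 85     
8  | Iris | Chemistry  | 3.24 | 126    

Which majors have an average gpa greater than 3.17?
SELECT major, AVG(gpa)
FROM students
GROUP BY major
HAVING AVG(gpa) > 3.17

Result:
  History: avg=3.86
  Psychology: avg=3.78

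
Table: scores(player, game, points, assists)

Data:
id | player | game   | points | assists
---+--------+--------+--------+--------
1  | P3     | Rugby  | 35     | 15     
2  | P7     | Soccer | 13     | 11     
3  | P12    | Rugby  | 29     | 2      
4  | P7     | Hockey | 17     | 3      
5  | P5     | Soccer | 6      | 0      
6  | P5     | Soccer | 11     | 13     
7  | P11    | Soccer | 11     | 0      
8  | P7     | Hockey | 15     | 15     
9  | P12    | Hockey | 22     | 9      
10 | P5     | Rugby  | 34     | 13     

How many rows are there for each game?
SELECT game, COUNT(*) as count
FROM scores
GROUP BY game

Result:
  Hockey: 3
  Rugby: 3
  Soccer: 4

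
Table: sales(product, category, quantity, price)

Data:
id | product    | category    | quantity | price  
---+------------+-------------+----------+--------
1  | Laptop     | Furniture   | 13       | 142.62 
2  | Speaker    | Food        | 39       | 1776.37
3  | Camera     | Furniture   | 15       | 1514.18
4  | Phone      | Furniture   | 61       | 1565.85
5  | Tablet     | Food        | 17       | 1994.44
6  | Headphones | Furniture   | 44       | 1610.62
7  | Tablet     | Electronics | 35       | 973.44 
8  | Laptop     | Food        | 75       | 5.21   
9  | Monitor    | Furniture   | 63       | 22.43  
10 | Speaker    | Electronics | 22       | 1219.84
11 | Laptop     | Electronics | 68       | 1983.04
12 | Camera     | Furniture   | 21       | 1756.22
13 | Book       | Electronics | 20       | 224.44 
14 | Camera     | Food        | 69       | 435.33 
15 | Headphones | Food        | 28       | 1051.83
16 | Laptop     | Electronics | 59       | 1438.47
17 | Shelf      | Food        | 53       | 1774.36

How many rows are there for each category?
SELECT category, COUNT(*) as count
FROM sales
GROUP BY category

Result:
  Electronics: 5
  Food: 6
  Furniture: 6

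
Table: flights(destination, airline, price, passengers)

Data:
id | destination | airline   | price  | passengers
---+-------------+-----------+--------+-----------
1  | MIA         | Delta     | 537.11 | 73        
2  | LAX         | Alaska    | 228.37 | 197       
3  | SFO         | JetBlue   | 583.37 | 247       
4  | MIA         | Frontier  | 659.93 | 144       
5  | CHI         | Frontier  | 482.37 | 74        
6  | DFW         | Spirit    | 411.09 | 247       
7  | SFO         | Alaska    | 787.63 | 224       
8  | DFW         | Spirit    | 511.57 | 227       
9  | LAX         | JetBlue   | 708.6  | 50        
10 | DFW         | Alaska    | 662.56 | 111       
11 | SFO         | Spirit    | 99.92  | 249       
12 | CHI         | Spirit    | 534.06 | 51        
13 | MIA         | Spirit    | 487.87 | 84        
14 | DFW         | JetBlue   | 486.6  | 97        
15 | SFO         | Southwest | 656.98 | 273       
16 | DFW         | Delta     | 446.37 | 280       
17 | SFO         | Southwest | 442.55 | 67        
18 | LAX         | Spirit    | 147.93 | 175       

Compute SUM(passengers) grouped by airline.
SELECT airline, SUM(passengers) as result
FROM flights
GROUP BY airline

Result:
  Alaska: 532
  Delta: 353
  Frontier: 218
  JetBlue: 394
  Southwest: 340
  Spirit: 1033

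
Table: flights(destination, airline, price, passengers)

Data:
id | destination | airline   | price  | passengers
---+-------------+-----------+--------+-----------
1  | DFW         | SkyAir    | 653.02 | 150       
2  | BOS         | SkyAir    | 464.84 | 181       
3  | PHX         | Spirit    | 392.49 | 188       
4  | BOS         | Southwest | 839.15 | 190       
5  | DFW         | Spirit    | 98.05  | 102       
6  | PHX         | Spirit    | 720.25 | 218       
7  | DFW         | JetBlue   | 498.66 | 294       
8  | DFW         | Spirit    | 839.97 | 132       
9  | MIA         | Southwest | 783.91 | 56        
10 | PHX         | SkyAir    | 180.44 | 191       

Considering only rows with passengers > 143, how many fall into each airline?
SELECT airline, COUNT(*)
FROM flights
WHERE passengers > 143
GROUP BY airline

Note: WHERE filters rows before grouping.

Result:
  JetBlue: 1
  SkyAir: 3
  Southwest: 1
  Spirit: 2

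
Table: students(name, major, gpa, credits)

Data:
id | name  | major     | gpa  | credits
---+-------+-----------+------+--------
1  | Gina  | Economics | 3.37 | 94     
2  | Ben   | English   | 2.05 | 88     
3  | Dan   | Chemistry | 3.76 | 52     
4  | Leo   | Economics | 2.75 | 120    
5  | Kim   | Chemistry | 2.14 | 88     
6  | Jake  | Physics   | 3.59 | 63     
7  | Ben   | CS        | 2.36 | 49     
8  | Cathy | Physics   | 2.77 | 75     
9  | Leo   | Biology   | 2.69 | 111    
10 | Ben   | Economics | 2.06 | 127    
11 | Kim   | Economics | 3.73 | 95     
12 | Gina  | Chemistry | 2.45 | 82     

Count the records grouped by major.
SELECT major, COUNT(*) as count
FROM students
GROUP BY major

Result:
  Biology: 1
  CS: 1
  Chemistry: 3
  Economics: 4
  English: 1
  Physics: 2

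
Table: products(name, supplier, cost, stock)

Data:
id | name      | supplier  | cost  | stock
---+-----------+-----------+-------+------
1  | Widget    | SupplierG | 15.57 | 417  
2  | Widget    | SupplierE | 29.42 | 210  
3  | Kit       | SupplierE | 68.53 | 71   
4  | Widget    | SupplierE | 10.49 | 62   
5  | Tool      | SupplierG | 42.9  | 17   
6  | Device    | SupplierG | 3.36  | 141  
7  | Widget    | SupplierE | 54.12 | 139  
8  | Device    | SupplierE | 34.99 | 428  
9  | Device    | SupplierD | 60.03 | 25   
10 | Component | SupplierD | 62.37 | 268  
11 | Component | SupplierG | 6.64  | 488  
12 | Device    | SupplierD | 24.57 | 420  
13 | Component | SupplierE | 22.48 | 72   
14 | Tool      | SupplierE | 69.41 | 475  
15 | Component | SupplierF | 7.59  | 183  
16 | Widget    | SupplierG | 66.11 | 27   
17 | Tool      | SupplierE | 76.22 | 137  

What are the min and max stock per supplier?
SELECT supplier, MIN(stock), MAX(stock)
FROM products
GROUP BY supplier

Result:
  SupplierD: min=25, max=420
  SupplierE: min=62, max=475
  SupplierF: min=183, max=183
  SupplierG: min=17, max=488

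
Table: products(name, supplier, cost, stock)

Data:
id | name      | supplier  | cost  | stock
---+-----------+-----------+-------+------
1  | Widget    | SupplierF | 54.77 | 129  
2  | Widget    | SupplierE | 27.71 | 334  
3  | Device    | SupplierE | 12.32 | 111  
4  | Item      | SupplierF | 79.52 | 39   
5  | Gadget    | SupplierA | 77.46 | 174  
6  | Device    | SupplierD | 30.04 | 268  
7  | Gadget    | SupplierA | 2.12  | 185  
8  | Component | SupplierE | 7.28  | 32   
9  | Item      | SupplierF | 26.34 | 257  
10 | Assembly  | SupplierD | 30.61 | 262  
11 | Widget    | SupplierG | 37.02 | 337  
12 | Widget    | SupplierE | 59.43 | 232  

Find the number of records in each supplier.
SELECT supplier, COUNT(*) as count
FROM products
GROUP BY supplier

Result:
  SupplierA: 2
  SupplierD: 2
  SupplierE: 4
  SupplierF: 3
  SupplierG: 1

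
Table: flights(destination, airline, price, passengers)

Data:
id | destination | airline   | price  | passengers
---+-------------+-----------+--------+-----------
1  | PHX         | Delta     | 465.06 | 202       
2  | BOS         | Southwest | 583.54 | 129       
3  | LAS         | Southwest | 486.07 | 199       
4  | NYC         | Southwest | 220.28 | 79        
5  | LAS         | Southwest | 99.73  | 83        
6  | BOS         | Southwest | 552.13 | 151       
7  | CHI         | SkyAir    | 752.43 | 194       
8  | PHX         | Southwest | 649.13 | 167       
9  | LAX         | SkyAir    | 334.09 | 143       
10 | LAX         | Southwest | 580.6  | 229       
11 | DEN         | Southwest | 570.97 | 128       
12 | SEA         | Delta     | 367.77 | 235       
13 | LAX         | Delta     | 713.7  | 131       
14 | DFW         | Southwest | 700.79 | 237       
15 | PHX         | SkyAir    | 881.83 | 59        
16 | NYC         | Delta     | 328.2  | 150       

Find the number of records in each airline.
SELECT airline, COUNT(*) as count
FROM flights
GROUP BY airline

Result:
  Delta: 4
  SkyAir: 3
  Southwest: 9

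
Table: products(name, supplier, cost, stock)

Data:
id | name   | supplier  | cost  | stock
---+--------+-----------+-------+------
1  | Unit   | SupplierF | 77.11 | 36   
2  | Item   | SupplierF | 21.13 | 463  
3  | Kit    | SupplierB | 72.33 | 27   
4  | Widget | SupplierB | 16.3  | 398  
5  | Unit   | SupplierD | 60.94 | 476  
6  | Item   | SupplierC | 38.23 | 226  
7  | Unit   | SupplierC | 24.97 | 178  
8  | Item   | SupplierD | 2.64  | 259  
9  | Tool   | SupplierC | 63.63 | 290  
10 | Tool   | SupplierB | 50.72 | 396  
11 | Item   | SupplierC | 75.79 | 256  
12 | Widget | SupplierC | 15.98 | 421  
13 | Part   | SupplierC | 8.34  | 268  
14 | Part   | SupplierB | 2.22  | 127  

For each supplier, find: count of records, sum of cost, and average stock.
SELECT supplier,
       COUNT(*) as cnt,
       SUM(cost) as total_cost,
       AVG(stock) as avg_stock
FROM products
GROUP BY supplier

Result:
  SupplierB: 4 records, 141.57 total cost, 237.00 avg stock
  SupplierC: 6 records, 226.94 total cost, 273.17 avg stock
  SupplierD: 2 records, 63.58 total cost, 367.50 avg stock
  SupplierF: 2 records, 98.24 total cost, 249.50 avg stock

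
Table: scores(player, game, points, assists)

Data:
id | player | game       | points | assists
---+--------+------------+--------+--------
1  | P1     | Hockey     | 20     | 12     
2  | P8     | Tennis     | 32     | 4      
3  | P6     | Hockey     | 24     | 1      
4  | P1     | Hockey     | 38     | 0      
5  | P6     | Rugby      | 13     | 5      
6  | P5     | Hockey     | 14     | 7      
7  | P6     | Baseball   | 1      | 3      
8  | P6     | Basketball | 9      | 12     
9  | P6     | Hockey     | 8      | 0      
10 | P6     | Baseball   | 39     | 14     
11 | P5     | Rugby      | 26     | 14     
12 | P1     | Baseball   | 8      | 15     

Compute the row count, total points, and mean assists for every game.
SELECT game,
       COUNT(*) as cnt,
       SUM(points) as total_points,
       AVG(assists) as avg_assists
FROM scores
GROUP BY game

Result:
  Baseball: 3 records, 48 total points, 10.67 avg assists
  Basketball: 1 records, 9 total points, 12.00 avg assists
  Hockey: 5 records, 104 total points, 4.00 avg assists
  Rugby: 2 records, 39 total points, 9.50 avg assists
  Tennis: 1 records, 32 total points, 4.00 avg assists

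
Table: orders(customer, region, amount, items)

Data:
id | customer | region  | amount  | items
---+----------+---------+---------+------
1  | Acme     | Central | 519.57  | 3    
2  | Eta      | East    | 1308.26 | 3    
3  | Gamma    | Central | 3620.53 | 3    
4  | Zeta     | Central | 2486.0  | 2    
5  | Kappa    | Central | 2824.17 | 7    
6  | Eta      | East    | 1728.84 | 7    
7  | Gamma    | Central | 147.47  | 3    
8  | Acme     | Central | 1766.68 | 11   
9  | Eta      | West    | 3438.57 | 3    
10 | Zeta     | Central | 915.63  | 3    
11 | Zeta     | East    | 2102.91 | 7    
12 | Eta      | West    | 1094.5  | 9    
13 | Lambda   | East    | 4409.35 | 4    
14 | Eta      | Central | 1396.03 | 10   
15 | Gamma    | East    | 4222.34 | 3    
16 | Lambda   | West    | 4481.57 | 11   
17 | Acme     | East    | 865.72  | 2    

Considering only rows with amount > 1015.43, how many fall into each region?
SELECT region, COUNT(*)
FROM orders
WHERE amount > 1015.43
GROUP BY region

Note: WHERE filters rows before grouping.

Result:
  Central: 5
  East: 5
  West: 3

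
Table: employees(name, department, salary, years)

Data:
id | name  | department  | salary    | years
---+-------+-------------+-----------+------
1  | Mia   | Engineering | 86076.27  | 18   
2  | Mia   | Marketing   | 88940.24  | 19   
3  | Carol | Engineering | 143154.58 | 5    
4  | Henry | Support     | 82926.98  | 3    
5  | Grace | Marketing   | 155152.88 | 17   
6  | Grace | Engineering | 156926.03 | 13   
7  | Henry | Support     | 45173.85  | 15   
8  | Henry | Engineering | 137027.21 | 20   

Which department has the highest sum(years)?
SELECT department, SUM(years) as val
FROM employees
GROUP BY department
ORDER BY val DESC
LIMIT 1

Result: Engineering with sum(years) = 56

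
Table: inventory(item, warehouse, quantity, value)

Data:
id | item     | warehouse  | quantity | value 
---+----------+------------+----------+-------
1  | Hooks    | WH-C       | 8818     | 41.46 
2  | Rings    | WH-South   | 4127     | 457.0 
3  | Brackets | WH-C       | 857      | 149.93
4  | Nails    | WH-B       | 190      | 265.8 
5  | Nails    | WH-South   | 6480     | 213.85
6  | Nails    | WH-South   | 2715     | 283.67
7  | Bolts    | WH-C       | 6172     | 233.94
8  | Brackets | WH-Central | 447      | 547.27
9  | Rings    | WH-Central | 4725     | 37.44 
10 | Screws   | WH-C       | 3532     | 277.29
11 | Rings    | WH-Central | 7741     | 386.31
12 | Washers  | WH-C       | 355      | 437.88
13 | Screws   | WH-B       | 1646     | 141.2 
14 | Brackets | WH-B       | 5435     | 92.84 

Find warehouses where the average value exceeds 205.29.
SELECT warehouse, AVG(value)
FROM inventory
GROUP BY warehouse
HAVING AVG(value) > 205.29

Result:
  WH-C: avg=228.10
  WH-Central: avg=323.67
  WH-South: avg=318.17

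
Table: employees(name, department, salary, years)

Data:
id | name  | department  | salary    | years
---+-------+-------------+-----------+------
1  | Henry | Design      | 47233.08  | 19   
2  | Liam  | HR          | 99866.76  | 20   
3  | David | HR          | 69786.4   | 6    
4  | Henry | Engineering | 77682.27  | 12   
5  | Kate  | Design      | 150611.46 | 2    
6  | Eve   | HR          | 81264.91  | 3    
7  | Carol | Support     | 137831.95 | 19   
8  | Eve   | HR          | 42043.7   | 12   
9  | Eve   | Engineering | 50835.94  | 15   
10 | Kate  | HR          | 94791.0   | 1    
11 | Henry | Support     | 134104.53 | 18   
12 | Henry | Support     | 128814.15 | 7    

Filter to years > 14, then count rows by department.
SELECT department, COUNT(*)
FROM employees
WHERE years > 14
GROUP BY department

Note: WHERE filters rows before grouping.

Result:
  Design: 1
  Engineering: 1
  HR: 1
  Support: 2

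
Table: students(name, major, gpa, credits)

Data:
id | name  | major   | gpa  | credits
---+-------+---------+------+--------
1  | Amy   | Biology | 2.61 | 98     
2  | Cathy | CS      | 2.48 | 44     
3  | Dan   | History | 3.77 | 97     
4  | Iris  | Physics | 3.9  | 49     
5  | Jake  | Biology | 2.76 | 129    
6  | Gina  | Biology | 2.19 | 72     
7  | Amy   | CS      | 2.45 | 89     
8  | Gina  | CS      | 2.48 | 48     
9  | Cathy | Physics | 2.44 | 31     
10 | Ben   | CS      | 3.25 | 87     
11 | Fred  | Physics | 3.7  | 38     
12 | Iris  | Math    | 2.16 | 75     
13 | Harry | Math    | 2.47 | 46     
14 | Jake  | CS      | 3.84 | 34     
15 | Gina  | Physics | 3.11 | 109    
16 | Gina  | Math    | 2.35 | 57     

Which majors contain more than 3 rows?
SELECT major, COUNT(*) as cnt
FROM students
GROUP BY major
HAVING COUNT(*) > 3

Result:
  CS: 5
  Physics: 4

Note: HAVING filters groups after aggregation, WHERE filters rows before.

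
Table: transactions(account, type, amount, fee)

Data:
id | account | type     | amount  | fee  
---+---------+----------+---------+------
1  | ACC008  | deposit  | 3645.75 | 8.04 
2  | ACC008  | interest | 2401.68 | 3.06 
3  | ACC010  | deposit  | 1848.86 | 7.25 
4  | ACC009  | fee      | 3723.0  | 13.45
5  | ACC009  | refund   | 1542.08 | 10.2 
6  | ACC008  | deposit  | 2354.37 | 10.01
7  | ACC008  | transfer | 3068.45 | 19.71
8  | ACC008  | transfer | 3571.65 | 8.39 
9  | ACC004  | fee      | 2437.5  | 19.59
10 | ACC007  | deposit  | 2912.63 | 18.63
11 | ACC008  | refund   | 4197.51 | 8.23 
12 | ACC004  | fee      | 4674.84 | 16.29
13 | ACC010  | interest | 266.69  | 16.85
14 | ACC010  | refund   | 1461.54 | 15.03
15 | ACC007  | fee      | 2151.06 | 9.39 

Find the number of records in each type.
SELECT type, COUNT(*) as count
FROM transactions
GROUP BY type

Result:
  deposit: 4
  fee: 4
  interest: 2
  refund: 3
  transfer: 2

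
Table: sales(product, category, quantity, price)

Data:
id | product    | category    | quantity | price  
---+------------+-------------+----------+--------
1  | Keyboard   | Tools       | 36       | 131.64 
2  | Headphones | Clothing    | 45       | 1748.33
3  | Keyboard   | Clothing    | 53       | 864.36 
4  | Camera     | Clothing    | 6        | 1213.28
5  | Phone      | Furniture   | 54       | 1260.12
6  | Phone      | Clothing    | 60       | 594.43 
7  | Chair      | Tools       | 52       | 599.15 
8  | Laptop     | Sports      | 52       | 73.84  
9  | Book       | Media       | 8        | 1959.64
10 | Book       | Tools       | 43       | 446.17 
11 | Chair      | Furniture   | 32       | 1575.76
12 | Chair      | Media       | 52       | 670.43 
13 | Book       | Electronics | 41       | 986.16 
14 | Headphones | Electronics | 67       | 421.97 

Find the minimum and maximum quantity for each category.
SELECT category, MIN(quantity), MAX(quantity)
FROM sales
GROUP BY category

Result:
  Clothing: min=6, max=60
  Electronics: min=41, max=67
  Furniture: min=32, max=54
  Media: min=8, max=52
  Sports: min=52, max=52
  Tools: min=36, max=52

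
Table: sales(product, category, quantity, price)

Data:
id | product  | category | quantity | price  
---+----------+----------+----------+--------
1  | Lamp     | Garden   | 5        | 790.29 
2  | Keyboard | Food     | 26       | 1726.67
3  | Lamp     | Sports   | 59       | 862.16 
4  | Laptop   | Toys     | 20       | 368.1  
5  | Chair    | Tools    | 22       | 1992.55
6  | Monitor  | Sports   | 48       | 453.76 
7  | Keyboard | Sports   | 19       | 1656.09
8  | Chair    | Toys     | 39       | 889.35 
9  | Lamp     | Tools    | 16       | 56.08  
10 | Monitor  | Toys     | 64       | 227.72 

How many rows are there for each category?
SELECT category, COUNT(*) as count
FROM sales
GROUP BY category

Result:
  Food: 1
  Garden: 1
  Sports: 3
  Tools: 2
  Toys: 3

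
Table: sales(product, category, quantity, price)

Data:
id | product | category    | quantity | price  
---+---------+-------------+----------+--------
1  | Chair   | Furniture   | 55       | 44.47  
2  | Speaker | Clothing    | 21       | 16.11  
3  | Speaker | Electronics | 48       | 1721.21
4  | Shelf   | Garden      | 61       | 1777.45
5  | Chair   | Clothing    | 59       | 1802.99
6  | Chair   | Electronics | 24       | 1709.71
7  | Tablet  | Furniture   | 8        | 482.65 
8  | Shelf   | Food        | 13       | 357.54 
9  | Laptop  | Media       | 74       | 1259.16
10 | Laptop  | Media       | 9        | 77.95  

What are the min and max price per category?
SELECT category, MIN(price), MAX(price)
FROM sales
GROUP BY category

Result:
  Clothing: min=16.11, max=1802.99
  Electronics: min=1709.71, max=1721.21
  Food: min=357.54, max=357.54
  Furniture: min=44.47, max=482.65
  Garden: min=1777.45, max=1777.45
  Media: min=77.95, max=1259.16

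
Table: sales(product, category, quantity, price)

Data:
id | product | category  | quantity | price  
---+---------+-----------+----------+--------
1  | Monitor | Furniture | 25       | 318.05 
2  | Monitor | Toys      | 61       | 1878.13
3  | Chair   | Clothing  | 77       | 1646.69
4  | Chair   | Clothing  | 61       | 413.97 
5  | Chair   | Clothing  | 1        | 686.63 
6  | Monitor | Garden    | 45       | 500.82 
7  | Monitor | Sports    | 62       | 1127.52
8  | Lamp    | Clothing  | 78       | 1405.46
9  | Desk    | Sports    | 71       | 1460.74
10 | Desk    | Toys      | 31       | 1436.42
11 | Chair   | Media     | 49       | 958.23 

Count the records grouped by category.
SELECT category, COUNT(*) as count
FROM sales
GROUP BY category

Result:
  Clothing: 4
  Furniture: 1
  Garden: 1
  Media: 1
  Sports: 2
  Toys: 2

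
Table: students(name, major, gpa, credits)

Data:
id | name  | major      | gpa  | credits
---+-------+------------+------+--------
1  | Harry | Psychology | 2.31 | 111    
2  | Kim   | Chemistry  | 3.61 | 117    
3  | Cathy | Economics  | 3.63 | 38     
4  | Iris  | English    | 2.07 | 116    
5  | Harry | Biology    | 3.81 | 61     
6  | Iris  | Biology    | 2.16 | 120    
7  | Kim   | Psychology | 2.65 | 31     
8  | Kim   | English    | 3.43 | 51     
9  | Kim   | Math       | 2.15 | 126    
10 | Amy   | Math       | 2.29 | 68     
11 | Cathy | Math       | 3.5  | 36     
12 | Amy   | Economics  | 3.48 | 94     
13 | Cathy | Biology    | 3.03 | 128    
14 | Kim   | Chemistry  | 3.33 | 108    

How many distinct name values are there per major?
SELECT major, COUNT(DISTINCT name)
FROM students
GROUP BY major

Result:
  Biology: 3 distinct
  Chemistry: 1 distinct
  Economics: 2 distinct
  English: 2 distinct
  Math: 3 distinct
  Psychology: 2 distinct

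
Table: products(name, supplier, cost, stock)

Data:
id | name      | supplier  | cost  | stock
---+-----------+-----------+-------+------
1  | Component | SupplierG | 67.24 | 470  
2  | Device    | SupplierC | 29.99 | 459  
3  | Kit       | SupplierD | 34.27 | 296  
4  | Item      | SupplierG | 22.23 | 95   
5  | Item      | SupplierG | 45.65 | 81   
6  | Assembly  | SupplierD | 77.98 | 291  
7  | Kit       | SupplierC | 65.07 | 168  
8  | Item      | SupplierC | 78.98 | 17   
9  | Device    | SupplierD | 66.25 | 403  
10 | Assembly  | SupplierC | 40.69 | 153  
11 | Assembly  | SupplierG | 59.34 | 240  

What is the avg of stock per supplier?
SELECT supplier, AVG(stock) as result
FROM products
GROUP BY supplier

Result:
  SupplierC: 199.25
  SupplierD: 330.00
  SupplierG: 221.50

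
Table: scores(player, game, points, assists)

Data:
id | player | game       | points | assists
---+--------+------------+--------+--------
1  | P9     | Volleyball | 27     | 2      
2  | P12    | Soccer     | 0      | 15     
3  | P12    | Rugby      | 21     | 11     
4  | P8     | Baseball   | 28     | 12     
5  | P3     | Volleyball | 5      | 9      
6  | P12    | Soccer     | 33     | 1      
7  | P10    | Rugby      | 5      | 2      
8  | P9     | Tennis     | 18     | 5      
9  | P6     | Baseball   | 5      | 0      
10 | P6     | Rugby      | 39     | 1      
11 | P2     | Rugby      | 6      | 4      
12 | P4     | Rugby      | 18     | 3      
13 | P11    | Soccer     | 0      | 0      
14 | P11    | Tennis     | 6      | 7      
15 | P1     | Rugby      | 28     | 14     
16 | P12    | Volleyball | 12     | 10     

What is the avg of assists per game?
SELECT game, AVG(assists) as result
FROM scores
GROUP BY game

Result:
  Baseball: 6.00
  Rugby: 5.83
  Soccer: 5.33
  Tennis: 6.00
  Volleyball: 7.00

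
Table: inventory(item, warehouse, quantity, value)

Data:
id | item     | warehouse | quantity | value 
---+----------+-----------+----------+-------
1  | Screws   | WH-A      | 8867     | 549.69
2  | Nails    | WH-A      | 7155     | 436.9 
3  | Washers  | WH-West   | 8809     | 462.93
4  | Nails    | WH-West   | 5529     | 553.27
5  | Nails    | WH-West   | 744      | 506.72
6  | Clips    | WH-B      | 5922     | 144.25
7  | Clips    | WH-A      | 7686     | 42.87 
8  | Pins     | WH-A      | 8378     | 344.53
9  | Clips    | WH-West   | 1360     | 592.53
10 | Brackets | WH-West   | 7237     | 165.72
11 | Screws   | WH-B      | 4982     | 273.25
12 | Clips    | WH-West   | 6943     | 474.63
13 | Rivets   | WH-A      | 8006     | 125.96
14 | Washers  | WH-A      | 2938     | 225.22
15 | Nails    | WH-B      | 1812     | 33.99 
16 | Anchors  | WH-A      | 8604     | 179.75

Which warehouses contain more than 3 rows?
SELECT warehouse, COUNT(*) as cnt
FROM inventory
GROUP BY warehouse
HAVING COUNT(*) > 3

Result:
  WH-A: 7
  WH-West: 6

Note: HAVING filters groups after aggregation, WHERE filters rows before.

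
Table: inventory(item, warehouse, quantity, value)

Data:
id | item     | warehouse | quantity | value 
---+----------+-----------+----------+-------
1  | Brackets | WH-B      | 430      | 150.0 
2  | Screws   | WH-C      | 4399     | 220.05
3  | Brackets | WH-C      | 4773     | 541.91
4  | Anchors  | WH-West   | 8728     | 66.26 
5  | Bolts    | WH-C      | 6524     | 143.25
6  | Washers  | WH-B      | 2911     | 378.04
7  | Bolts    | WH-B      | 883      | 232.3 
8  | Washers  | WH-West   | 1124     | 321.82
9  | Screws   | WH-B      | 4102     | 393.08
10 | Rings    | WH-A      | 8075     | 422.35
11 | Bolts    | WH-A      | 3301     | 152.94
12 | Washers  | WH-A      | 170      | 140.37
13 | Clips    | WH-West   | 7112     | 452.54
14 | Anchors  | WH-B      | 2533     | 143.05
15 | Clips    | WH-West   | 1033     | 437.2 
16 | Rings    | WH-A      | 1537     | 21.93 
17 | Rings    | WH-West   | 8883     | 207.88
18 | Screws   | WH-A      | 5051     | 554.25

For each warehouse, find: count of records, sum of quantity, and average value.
SELECT warehouse,
       COUNT(*) as cnt,
       SUM(quantity) as total_quantity,
       AVG(value) as avg_value
FROM inventory
GROUP BY warehouse

Result:
  WH-A: 5 records, 18134 total quantity, 258.37 avg value
  WH-B: 5 records, 10859 total quantity, 259.29 avg value
  WH-C: 3 records, 15696 total quantity, 301.74 avg value
  WH-West: 5 records, 26880 total quantity, 297.14 avg value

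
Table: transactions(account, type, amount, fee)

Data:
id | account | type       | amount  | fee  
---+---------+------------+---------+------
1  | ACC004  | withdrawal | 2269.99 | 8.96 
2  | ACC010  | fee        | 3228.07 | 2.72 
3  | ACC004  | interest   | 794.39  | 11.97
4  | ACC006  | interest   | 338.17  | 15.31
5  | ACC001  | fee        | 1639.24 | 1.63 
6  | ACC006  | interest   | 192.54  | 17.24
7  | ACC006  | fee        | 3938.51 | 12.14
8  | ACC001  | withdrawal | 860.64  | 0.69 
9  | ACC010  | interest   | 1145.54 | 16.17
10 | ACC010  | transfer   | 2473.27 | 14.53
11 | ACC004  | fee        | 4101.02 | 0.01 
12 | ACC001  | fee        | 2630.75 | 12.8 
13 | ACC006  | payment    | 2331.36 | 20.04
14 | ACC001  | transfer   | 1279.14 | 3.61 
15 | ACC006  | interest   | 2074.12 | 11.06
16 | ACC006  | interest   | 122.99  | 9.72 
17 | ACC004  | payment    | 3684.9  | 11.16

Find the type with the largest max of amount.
SELECT type, MAX(amount) as val
FROM transactions
GROUP BY type
ORDER BY val DESC
LIMIT 1

Result: fee with max(amount) = 4101.02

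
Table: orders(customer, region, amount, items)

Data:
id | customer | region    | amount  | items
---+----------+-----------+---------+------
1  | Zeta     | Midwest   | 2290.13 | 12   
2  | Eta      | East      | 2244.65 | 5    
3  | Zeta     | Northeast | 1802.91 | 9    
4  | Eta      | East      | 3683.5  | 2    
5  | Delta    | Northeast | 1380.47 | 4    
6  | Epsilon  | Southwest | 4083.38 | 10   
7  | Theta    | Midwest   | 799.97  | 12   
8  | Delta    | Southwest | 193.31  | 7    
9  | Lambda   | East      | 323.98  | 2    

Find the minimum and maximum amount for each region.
SELECT region, MIN(amount), MAX(amount)
FROM orders
GROUP BY region

Result:
  East: min=323.98, max=3683.50
  Midwest: min=799.97, max=2290.13
  Northeast: min=1380.47, max=1802.91
  Southwest: min=193.31, max=4083.38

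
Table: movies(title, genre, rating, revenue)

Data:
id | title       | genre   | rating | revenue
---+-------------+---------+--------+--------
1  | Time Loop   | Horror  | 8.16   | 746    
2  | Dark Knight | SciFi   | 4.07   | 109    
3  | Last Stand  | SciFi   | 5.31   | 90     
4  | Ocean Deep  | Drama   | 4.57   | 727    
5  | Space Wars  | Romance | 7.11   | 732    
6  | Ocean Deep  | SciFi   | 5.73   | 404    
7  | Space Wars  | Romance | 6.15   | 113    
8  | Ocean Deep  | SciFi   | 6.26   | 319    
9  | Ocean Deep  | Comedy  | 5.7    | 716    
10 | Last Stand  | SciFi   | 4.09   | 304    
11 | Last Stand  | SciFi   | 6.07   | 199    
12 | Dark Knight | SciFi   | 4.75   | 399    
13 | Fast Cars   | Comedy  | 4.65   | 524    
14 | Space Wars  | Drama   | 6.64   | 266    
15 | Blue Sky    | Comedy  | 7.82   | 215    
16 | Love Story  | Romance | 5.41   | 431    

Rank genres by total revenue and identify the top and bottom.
SELECT genre, SUM(revenue)
FROM movies
GROUP BY genre
ORDER BY SUM(revenue)

All groups:
  Horror: 746
  Drama: 993
  Romance: 1276
  Comedy: 1455
  SciFi: 1824

Highest: SciFi (1824)
Lowest: Horror (746)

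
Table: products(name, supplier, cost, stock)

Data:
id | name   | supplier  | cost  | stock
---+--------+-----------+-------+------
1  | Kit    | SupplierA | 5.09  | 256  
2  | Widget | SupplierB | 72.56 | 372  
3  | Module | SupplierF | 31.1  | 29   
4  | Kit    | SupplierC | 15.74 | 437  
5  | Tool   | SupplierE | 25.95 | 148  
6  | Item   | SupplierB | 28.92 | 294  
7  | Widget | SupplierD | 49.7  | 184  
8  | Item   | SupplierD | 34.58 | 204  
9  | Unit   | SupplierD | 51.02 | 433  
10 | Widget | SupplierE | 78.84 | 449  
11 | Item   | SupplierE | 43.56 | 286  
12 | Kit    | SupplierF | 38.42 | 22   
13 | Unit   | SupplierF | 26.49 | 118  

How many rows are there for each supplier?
SELECT supplier, COUNT(*) as count
FROM products
GROUP BY supplier

Result:
  SupplierA: 1
  SupplierB: 2
  SupplierC: 1
  SupplierD: 3
  SupplierE: 3
  SupplierF: 3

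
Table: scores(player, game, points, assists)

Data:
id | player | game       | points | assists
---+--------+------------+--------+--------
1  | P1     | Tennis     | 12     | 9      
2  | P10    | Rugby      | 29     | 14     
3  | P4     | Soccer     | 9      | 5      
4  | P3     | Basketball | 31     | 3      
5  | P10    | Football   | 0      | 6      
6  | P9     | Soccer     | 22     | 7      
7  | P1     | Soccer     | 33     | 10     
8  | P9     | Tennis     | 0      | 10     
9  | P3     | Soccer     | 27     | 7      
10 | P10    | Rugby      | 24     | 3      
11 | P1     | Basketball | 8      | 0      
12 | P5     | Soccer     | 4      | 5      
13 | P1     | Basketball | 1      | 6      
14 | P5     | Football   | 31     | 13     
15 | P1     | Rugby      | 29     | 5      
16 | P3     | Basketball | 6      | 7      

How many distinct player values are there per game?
SELECT game, COUNT(DISTINCT player)
FROM scores
GROUP BY game

Result:
  Basketball: 2 distinct
  Football: 2 distinct
  Rugby: 2 distinct
  Soccer: 5 distinct
  Tennis: 2 distinct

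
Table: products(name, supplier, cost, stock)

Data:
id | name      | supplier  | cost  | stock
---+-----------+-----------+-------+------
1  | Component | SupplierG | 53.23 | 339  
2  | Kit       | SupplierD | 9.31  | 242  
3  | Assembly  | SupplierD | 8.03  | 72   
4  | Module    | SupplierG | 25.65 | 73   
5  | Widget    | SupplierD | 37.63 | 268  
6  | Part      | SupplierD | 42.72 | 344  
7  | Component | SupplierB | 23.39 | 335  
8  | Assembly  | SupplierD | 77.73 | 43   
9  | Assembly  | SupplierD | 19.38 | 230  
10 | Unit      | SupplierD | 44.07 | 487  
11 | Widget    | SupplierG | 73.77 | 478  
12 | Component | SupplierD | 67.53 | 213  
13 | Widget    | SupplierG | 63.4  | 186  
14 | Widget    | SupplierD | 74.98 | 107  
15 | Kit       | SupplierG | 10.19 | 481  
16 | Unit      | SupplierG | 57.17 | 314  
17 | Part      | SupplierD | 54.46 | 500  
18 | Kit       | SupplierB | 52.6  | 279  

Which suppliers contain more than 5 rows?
SELECT supplier, COUNT(*) as cnt
FROM products
GROUP BY supplier
HAVING COUNT(*) > 5

Result:
  SupplierD: 10
  SupplierG: 6

Note: HAVING filters groups after aggregation, WHERE filters rows before.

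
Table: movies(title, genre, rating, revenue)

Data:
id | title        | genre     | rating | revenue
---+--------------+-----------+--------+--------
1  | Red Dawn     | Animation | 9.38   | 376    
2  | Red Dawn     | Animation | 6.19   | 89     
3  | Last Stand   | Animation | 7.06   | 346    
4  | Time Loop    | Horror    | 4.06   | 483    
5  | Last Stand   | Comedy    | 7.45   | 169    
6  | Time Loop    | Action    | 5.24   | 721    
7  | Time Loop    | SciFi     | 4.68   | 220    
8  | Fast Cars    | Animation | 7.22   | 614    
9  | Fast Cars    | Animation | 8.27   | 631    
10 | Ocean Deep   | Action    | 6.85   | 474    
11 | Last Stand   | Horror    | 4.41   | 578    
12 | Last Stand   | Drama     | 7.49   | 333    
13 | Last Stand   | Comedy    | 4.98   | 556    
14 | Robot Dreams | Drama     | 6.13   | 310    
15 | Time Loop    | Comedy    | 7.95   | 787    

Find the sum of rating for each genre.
SELECT genre, SUM(rating) as result
FROM movies
GROUP BY genre

Result:
  Action: 12.09
  Animation: 38.12
  Comedy: 20.38
  Drama: 13.62
  Horror: 8.47
  SciFi: 4.68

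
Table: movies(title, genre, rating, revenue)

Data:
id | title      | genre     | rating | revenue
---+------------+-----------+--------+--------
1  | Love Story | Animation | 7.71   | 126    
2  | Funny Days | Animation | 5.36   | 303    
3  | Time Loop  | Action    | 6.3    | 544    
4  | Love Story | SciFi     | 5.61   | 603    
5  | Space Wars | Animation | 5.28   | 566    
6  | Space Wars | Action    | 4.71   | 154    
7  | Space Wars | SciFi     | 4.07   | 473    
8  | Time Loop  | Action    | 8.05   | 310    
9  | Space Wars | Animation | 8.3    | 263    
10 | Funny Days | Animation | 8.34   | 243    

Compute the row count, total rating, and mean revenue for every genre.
SELECT genre,
       COUNT(*) as cnt,
       SUM(rating) as total_rating,
       AVG(revenue) as avg_revenue
FROM movies
GROUP BY genre

Result:
  Action: 3 records, 19.06 total rating, 336.00 avg revenue
  Animation: 5 records, 34.99 total rating, 300.20 avg revenue
  SciFi: 2 records, 9.68 total rating, 538.00 avg revenue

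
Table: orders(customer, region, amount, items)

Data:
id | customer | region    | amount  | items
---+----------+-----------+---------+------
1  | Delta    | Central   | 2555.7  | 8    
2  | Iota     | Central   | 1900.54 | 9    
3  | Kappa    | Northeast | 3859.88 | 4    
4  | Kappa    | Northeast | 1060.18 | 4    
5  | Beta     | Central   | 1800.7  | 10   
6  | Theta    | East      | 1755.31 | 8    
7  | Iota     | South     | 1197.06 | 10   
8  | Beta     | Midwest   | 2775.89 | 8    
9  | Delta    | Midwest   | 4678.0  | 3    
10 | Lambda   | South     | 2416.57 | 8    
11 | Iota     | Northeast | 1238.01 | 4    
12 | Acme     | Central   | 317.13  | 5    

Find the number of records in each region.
SELECT region, COUNT(*) as count
FROM orders
GROUP BY region

Result:
  Central: 4
  East: 1
  Midwest: 2
  Northeast: 3
  South: 2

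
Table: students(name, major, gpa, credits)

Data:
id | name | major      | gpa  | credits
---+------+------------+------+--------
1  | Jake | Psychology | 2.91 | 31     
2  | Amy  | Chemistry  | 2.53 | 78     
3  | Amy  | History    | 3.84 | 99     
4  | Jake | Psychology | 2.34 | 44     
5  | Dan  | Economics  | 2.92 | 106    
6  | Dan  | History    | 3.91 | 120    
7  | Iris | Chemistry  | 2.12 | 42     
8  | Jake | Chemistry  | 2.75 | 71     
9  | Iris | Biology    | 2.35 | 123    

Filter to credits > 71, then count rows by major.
SELECT major, COUNT(*)
FROM students
WHERE credits > 71
GROUP BY major

Note: WHERE filters rows before grouping.

Result:
  Biology: 1
  Chemistry: 1
  Economics: 1
  History: 2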